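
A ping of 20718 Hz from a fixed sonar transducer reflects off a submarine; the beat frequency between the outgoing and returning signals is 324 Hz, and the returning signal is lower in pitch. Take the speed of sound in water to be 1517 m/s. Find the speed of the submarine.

12.0 m/s

Double Doppler shift off a moving reflector: f₂ = f₀ · (v + u)/(v − u) (u > 0 toward emitter).
Returning signal is lower, so f₂ = f₀ − Δf = 20718 − 324 = 20394 Hz.
Rearranging, u = v · (f₂ − f₀)/(f₂ + f₀) = 1517 × -324/41112 ≈ -12.0 m/s.
So the submarine is moving at 12.0 m/s away from the emitter.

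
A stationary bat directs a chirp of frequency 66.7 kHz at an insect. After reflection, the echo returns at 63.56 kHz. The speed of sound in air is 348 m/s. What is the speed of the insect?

8.4 m/s

Double Doppler shift off a moving reflector: f₂ = f₀ · (v + u)/(v − u) (u > 0 toward emitter).
Rearranging, u = v · (f₂ − f₀)/(f₂ + f₀) = 348 × -3.14/130.26 ≈ -8.4 m/s.
So the insect is moving at 8.4 m/s away from the emitter.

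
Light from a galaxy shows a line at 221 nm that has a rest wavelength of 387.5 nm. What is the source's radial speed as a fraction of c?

λ'/λ₀ = 0.5703 < 1 (blueshift), so the source is approaching.
λ'/λ₀ = √((1 − β)/(1 + β)) for an approaching source ⇒ β = (1 − r²)/(1 + r²) with r = λ'/λ₀.
β = (1 − 0.3253)/(1 + 0.3253) ≈ 0.509.

0.509c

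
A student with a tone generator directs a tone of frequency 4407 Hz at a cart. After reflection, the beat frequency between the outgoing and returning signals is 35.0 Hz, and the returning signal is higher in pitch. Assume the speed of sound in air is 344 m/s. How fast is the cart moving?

1.36 m/s

Double Doppler shift off a moving reflector: f₂ = f₀ · (v + u)/(v − u) (u > 0 toward emitter).
Returning signal is higher, so f₂ = f₀ + Δf = 4407 + 35 = 4442 Hz.
Rearranging, u = v · (f₂ − f₀)/(f₂ + f₀) = 344 × 35/8849 ≈ 1.36 m/s.
So the cart is moving at 1.36 m/s toward the emitter.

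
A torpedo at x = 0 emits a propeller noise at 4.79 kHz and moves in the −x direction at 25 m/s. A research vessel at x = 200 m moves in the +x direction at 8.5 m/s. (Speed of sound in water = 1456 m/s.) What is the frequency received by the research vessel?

The observer lies on the +x side, so the source is heading away from the observer and the observer is heading away from the source.
Both move, so f' = f · (v − v_o)/(v + v_s).
f' = 4.79 × (1456 − 8.5)/(1456 + 25) = 4.79 × 1447.5/1481 ≈ 4.68 kHz.

4.68 kHz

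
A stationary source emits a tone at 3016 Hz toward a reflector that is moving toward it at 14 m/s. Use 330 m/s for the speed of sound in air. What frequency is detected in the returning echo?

3283 Hz

At the reflector (a moving observer), f₁ = f₀ · (v + u)/v = 3016 × 344/330 ≈ 3144 Hz.
The reflection then acts as a moving source: f₂ = f₁ · v/(v − u) ≈ 3283 Hz.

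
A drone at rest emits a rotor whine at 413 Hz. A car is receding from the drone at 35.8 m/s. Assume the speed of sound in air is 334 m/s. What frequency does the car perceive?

Moving observer, stationary source: f' = f · (v − v_o)/v.
f' = 413 × (334 − 35.8)/334 = 413 × 298.2/334 ≈ 369 Hz.

369 Hz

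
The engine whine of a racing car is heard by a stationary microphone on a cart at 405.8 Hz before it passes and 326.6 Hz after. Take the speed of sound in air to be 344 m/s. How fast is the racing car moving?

f₁/f₂ = (v + v_s)/(v − v_s), so v_s = v · (f₁ − f₂)/(f₁ + f₂).
v_s = 344 × (405.8 − 326.6)/(405.8 + 326.6) = 344 × 79.2/732.4 ≈ 37 m/s.

37 m/s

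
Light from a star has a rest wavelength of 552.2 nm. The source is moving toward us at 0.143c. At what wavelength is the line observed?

Relativistic Doppler for wavelength: λ' = λ₀ · √((1 − β)/(1 + β)).
λ' = 552.2 × √(0.8570/1.1430) = 552.2 × 0.86590 ≈ 478.1 nm.

478.1 nm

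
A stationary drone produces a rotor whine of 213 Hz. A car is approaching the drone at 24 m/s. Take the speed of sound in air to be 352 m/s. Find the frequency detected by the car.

228 Hz

Moving observer, stationary source: f' = f · (v + v_o)/v.
f' = 213 × (352 + 24)/352 = 213 × 376/352 ≈ 228 Hz.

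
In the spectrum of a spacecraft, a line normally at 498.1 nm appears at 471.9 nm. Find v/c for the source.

λ'/λ₀ = 0.9474 < 1 (blueshift), so the source is approaching.
λ'/λ₀ = √((1 − β)/(1 + β)) for an approaching source ⇒ β = (1 − r²)/(1 + r²) with r = λ'/λ₀.
β = (1 − 0.8976)/(1 + 0.8976) ≈ 0.054.

0.054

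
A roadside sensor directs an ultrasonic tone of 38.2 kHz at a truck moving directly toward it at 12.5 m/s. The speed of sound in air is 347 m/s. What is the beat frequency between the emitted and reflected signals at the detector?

The truck first receives the wave as a moving observer: f₁ = f₀ · (v + u)/v = 38.2 × (347 + 12.5)/347 ≈ 39.58 kHz.
On reflection it acts as a source moving toward the stationary detector: f₂ = f₁ · v/(v − u) = 39.58 × 347/334.5 ≈ 41.06 kHz.
Equivalently f₂ = f₀ · (v + u)/(v − u).
Beat frequency (with f₀ = 38200 Hz): |f₂ − f₀| = 2u·f₀/(v − u) = 2 × 12.5 × 38200/334.5 ≈ 2855 Hz.

2855 Hz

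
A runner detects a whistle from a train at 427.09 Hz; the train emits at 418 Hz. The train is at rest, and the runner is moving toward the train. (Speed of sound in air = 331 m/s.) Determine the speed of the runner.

f' = f · (v + v_o)/v ⇒ v_o = v · |f'/f − 1|.
v_o = 331 × |427.09/418 − 1| = 331 × 0.02175 ≈ 7.2 m/s.

7.2 m/s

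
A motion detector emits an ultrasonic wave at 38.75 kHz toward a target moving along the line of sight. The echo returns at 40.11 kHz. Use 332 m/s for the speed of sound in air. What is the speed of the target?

Double Doppler shift off a moving reflector: f₂ = f₀ · (v + u)/(v − u) (u > 0 toward emitter).
Rearranging, u = v · (f₂ − f₀)/(f₂ + f₀) = 332 × 1.36/78.86 ≈ 5.7 m/s.
So the target is moving at 5.7 m/s toward the emitter.

5.7 m/s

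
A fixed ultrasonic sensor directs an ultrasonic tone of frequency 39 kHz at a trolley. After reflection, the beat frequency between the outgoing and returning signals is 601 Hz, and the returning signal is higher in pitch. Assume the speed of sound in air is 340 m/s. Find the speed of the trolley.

Double Doppler shift off a moving reflector: f₂ = f₀ · (v + u)/(v − u) (u > 0 toward emitter).
Returning signal is higher, so f₂ = f₀ + Δf = 39000 + 601 = 39601 Hz.
Rearranging, u = v · (f₂ − f₀)/(f₂ + f₀) = 340 × 601/78601 ≈ 2.60 m/s.
So the trolley is moving at 2.60 m/s toward the emitter.

2.60 m/s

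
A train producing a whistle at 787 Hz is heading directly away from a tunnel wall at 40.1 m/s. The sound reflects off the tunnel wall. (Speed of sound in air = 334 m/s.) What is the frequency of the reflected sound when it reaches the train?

618 Hz

The tunnel wall receives the sound from a moving source: f₁ = f₀ · v/(v + v_e) = 787 × 334/374.1 ≈ 703 Hz.
On the return leg the train is a moving observer: f₂ = f₁ · (v − v_e)/v = 703 × 293.9/334 ≈ 618 Hz.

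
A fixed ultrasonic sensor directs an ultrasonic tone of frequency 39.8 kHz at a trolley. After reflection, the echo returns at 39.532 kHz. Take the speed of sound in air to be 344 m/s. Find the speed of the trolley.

1.16 m/s

Double Doppler shift off a moving reflector: f₂ = f₀ · (v + u)/(v − u) (u > 0 toward emitter).
Rearranging, u = v · (f₂ − f₀)/(f₂ + f₀) = 344 × -0.268/79.332 ≈ -1.16 m/s.
So the trolley is moving at 1.16 m/s away from the emitter.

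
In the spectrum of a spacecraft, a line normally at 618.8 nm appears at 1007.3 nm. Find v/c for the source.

0.452c

λ'/λ₀ = 1.6278 > 1 (redshift), so the source is receding.
λ'/λ₀ = √((1 + β)/(1 − β)) for a receding source ⇒ β = (r² − 1)/(r² + 1) with r = λ'/λ₀.
β = (2.6498 − 1)/(2.6498 + 1) ≈ 0.452.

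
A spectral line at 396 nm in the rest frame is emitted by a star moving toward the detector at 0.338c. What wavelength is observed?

278.5 nm

Relativistic Doppler for wavelength: λ' = λ₀ · √((1 − β)/(1 + β)).
λ' = 396 × √(0.6620/1.3380) = 396 × 0.70340 ≈ 278.5 nm.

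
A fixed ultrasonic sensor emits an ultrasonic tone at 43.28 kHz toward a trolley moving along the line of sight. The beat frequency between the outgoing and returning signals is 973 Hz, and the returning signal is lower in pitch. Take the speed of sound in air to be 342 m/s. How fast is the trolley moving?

Double Doppler shift off a moving reflector: f₂ = f₀ · (v + u)/(v − u) (u > 0 toward emitter).
Returning signal is lower, so f₂ = f₀ − Δf = 43280 − 973 = 42307 Hz.
Rearranging, u = v · (f₂ − f₀)/(f₂ + f₀) = 342 × -973/85587 ≈ -3.9 m/s.
So the trolley is moving at 3.9 m/s away from the emitter.

3.9 m/s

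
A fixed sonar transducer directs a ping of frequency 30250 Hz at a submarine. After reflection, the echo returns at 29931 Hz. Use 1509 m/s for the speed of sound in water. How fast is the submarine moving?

Double Doppler shift off a moving reflector: f₂ = f₀ · (v + u)/(v − u) (u > 0 toward emitter).
Rearranging, u = v · (f₂ − f₀)/(f₂ + f₀) = 1509 × -319/60181 ≈ -8.0 m/s.
So the submarine is moving at 8.0 m/s away from the emitter.

8.0 m/s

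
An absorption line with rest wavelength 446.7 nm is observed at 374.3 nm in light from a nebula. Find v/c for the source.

λ'/λ₀ = 0.8379 < 1 (blueshift), so the source is approaching.
λ'/λ₀ = √((1 − β)/(1 + β)) for an approaching source ⇒ β = (1 − r²)/(1 + r²) with r = λ'/λ₀.
β = (1 − 0.7021)/(1 + 0.7021) ≈ 0.175.

0.175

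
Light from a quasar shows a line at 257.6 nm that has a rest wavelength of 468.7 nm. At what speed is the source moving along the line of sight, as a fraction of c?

0.536c

λ'/λ₀ = 0.5496 < 1 (blueshift), so the source is approaching.
λ'/λ₀ = √((1 − β)/(1 + β)) for an approaching source ⇒ β = (1 − r²)/(1 + r²) with r = λ'/λ₀.
β = (1 − 0.3021)/(1 + 0.3021) ≈ 0.536.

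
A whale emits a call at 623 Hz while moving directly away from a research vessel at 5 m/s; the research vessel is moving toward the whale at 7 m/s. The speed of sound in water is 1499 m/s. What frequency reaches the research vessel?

With source receding and observer approaching, f' = f · (v + v_o)/(v + v_s).
f' = 623 × (1499 + 7)/(1499 + 5) = 623 × 1506/1504 ≈ 624 Hz.

624 Hz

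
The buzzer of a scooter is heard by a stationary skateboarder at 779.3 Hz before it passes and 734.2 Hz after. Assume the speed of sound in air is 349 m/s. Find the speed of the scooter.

10.4 m/s

f₁/f₂ = (v + v_s)/(v − v_s), so v_s = v · (f₁ − f₂)/(f₁ + f₂).
v_s = 349 × (779.3 − 734.2)/(779.3 + 734.2) = 349 × 45.1/1513.5 ≈ 10.4 m/s.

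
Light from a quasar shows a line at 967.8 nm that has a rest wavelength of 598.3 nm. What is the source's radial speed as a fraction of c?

λ'/λ₀ = 1.6176 > 1 (redshift), so the source is receding.
λ'/λ₀ = √((1 + β)/(1 − β)) for a receding source ⇒ β = (r² − 1)/(r² + 1) with r = λ'/λ₀.
β = (2.6166 − 1)/(2.6166 + 1) ≈ 0.447.

0.447c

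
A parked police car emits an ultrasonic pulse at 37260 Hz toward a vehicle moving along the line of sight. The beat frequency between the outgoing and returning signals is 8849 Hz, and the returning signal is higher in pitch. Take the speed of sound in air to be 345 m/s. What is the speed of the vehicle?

37 m/s

Double Doppler shift off a moving reflector: f₂ = f₀ · (v + u)/(v − u) (u > 0 toward emitter).
Returning signal is higher, so f₂ = f₀ + Δf = 37260 + 8849 = 46109 Hz.
Rearranging, u = v · (f₂ − f₀)/(f₂ + f₀) = 345 × 8849/83369 ≈ 37 m/s.
So the vehicle is moving at 37 m/s toward the emitter.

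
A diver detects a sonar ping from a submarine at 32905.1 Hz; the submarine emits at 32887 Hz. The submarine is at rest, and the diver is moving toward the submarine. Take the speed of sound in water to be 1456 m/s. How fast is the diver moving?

0.80 m/s

f' = f · (v + v_o)/v ⇒ v_o = v · |f'/f − 1|.
v_o = 1456 × |32905.1/32887 − 1| = 1456 × 0.0005504 ≈ 0.80 m/s.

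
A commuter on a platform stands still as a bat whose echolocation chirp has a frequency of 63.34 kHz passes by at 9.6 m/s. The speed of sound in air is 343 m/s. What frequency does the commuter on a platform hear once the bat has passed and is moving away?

61.6 kHz

Receding: f₂ = f · v/(v + v_s) = 63.34 × 343/352.6 ≈ 61.6 kHz.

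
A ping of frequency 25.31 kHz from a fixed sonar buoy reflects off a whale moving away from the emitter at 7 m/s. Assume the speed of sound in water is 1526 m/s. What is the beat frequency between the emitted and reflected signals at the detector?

231 Hz

At the whale (a moving observer), f₁ = f₀ · (v − u)/v = 25.31 × 1519/1526 ≈ 25.194 kHz.
The reflection then acts as a moving source: f₂ = f₁ · v/(v + u) ≈ 25.079 kHz.
Equivalently f₂ = f₀ · (v − u)/(v + u).
Beat frequency (with f₀ = 25310 Hz): |f₂ − f₀| = 2u·f₀/(v + u) = 2 × 7 × 25310/1533 ≈ 231 Hz.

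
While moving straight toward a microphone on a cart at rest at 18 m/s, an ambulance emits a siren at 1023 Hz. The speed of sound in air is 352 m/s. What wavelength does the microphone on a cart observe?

With the source moving toward a stationary observer, f' = f · v/(v − v_s).
f' = 1023 × 352/(352 − 18) ≈ 1078 Hz.
λ' = v/f' = 352/1078.13 ≈ 32.6 cm.

32.6 cm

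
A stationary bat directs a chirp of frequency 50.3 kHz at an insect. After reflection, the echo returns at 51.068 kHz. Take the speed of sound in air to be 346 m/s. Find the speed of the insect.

Double Doppler shift off a moving reflector: f₂ = f₀ · (v + u)/(v − u) (u > 0 toward emitter).
Rearranging, u = v · (f₂ − f₀)/(f₂ + f₀) = 346 × 0.768/101.368 ≈ 2.62 m/s.
So the insect is moving at 2.62 m/s toward the emitter.

2.62 m/s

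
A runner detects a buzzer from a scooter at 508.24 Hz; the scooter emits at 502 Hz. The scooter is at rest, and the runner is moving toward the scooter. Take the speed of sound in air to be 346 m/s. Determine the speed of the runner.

4.3 m/s

f' = f · (v + v_o)/v ⇒ v_o = v · |f'/f − 1|.
v_o = 346 × |508.24/502 − 1| = 346 × 0.01243 ≈ 4.3 m/s.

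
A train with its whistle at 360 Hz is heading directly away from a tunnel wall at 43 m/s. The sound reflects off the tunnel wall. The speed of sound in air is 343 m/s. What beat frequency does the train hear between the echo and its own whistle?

80 Hz

The tunnel wall receives the sound from a moving source: f₁ = f₀ · v/(v + v_e) = 360 × 343/386 ≈ 319.9 Hz.
On the return leg the train is a moving observer: f₂ = f₁ · (v − v_e)/v = 319.9 × 300/343 ≈ 279.8 Hz.
Beat against the emitted tone: |f₂ − f₀| = 2v_e·f₀/(v + v_e) = 2 × 43 × 360/386 ≈ 80 Hz.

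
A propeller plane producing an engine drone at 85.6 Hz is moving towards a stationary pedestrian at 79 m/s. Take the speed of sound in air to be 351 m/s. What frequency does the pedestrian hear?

Moving source, stationary observer: f' = f · v/(v − v_s) since the source is approaching.
f' = 85.6 × 351/(351 − 79) = 85.6 × 351/272 ≈ 110 Hz.

110 Hz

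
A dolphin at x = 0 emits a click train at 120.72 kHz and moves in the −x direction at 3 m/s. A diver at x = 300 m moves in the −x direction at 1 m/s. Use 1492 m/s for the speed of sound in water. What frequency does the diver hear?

The observer lies on the +x side, so the source is heading away from the observer and the observer is heading toward the source.
Both move, so f' = f · (v + v_o)/(v + v_s).
f' = 120.72 × (1492 + 1)/(1492 + 3) = 120.72 × 1493/1495 ≈ 120.6 kHz.

120.6 kHz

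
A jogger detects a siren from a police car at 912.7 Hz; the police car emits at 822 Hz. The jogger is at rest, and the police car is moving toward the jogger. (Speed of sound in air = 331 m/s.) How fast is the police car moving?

f' = f · v/(v − v_s) ⇒ v_s = v · |1 − f/f'|.
v_s = 331 × |1 − 822/912.7| = 331 × 0.09938 ≈ 33 m/s.

33 m/s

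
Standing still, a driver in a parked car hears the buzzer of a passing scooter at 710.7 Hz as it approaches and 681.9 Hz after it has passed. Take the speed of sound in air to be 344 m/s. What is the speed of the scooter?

f₁/f₂ = (v + v_s)/(v − v_s), so v_s = v · (f₁ − f₂)/(f₁ + f₂).
v_s = 344 × (710.7 − 681.9)/(710.7 + 681.9) = 344 × 28.8/1392.6 ≈ 7.1 m/s.

7.1 m/s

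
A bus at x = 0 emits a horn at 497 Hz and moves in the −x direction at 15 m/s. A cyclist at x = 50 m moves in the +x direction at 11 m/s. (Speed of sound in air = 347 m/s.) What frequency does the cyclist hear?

461 Hz

The observer lies on the +x side, so the source is heading away from the observer and the observer is heading away from the source.
Both move, so f' = f · (v − v_o)/(v + v_s).
f' = 497 × (347 − 11)/(347 + 15) = 497 × 336/362 ≈ 461 Hz.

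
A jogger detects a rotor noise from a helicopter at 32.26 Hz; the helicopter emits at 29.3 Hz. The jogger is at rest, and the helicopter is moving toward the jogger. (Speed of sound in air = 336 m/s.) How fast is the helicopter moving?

f' = f · v/(v − v_s) ⇒ v_s = v · |1 − f/f'|.
v_s = 336 × |1 − 29.3/32.26| = 336 × 0.09175 ≈ 31 m/s.

31 m/s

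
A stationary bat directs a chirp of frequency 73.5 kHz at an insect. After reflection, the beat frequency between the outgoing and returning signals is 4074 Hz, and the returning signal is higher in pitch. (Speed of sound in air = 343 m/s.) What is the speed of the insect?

Double Doppler shift off a moving reflector: f₂ = f₀ · (v + u)/(v − u) (u > 0 toward emitter).
Returning signal is higher, so f₂ = f₀ + Δf = 73500 + 4074 = 77574 Hz.
Rearranging, u = v · (f₂ − f₀)/(f₂ + f₀) = 343 × 4074/151074 ≈ 9.2 m/s.
So the insect is moving at 9.2 m/s toward the emitter.

9.2 m/s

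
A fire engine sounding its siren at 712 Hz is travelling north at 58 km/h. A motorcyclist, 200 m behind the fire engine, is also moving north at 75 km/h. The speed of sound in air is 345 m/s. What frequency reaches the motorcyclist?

58 km/h = 16.11 m/s; 75 km/h = 20.83 m/s.
The motorcyclist is behind, so the fire engine is moving away from it while the motorcyclist is moving toward the fire engine.
Both move, so f' = f · (v + v_o)/(v + v_s).
f' = 712 × (345 + 20.83)/(345 + 16.11) = 712 × 365.83/361.11 ≈ 721 Hz.

721 Hz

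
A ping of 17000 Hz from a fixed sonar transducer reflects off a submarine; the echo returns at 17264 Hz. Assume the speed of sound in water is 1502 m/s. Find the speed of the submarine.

11.6 m/s

Double Doppler shift off a moving reflector: f₂ = f₀ · (v + u)/(v − u) (u > 0 toward emitter).
Rearranging, u = v · (f₂ − f₀)/(f₂ + f₀) = 1502 × 264/34264 ≈ 11.6 m/s.
So the submarine is moving at 11.6 m/s toward the emitter.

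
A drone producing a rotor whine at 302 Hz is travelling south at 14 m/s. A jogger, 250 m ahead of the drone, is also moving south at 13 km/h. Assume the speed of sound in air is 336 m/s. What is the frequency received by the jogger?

13 km/h = 3.611 m/s.
The jogger is ahead, so the drone is moving toward it while the jogger is moving away from the drone.
Both move, so f' = f · (v − v_o)/(v − v_s).
f' = 302 × (336 − 3.611)/(336 − 14) = 302 × 332.39/322 ≈ 312 Hz.

312 Hz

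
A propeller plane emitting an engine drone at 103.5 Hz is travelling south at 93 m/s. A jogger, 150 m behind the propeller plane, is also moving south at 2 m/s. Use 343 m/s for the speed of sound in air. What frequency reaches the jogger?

The jogger is behind, so the propeller plane is moving away from it while the jogger is moving toward the propeller plane.
General Doppler shift: f' = f · (v + v_o)/(v + v_s).
f' = 103.5 × (343 + 2)/(343 + 93) = 103.5 × 345/436 ≈ 82 Hz.

82 Hz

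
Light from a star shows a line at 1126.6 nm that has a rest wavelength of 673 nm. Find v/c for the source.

λ'/λ₀ = 1.6740 > 1 (redshift), so the source is receding.
λ'/λ₀ = √((1 + β)/(1 − β)) for a receding source ⇒ β = (r² − 1)/(r² + 1) with r = λ'/λ₀.
β = (2.8023 − 1)/(2.8023 + 1) ≈ 0.474.

0.474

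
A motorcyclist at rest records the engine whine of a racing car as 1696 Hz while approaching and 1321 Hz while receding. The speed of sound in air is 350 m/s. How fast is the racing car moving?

44 m/s

f₁/f₂ = (v + v_s)/(v − v_s), so v_s = v · (f₁ − f₂)/(f₁ + f₂).
v_s = 350 × (1696 − 1321)/(1696 + 1321) = 350 × 375/3017 ≈ 44 m/s.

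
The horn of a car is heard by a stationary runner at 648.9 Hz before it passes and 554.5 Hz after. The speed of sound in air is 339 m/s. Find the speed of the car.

27 m/s

f₁/f₂ = (v + v_s)/(v − v_s), so v_s = v · (f₁ − f₂)/(f₁ + f₂).
v_s = 339 × (648.9 − 554.5)/(648.9 + 554.5) = 339 × 94.4/1203.4 ≈ 27 m/s.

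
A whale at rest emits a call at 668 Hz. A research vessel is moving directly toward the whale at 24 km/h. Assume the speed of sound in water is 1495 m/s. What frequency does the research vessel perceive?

671 Hz

24 km/h = 6.667 m/s.
Moving observer, stationary source: f' = f · (v + v_o)/v.
f' = 668 × (1495 + 6.667)/1495 = 668 × 1501.7/1495 ≈ 671 Hz.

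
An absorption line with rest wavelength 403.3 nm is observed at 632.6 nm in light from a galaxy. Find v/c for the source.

λ'/λ₀ = 1.5686 > 1 (redshift), so the source is receding.
λ'/λ₀ = √((1 + β)/(1 − β)) for a receding source ⇒ β = (r² − 1)/(r² + 1) with r = λ'/λ₀.
β = (2.4604 − 1)/(2.4604 + 1) ≈ 0.422.

0.422c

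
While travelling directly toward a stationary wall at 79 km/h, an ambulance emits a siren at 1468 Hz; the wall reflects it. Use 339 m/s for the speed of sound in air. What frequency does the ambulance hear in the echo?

79 km/h = 21.94 m/s.
The wall receives the sound from a moving source: f₁ = f₀ · v/(v − v_e) = 1468 × 339/317.06 ≈ 1570 Hz.
On the return leg the ambulance is a moving observer: f₂ = f₁ · (v + v_e)/v = 1570 × 360.94/339 ≈ 1671 Hz.

1671 Hz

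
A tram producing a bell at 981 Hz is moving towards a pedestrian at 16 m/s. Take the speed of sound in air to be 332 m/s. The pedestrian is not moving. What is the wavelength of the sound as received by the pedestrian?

With the source moving toward a stationary observer, f' = f · v/(v − v_s).
f' = 981 × 332/(332 − 16) ≈ 1031 Hz.
λ' = v/f' = 332/1030.67 ≈ 32.2 cm.

32.2 cm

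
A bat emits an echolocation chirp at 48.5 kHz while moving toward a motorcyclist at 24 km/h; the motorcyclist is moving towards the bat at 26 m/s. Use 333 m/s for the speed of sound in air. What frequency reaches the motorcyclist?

24 km/h = 6.667 m/s.
Both move, so f' = f · (v + v_o)/(v − v_s).
f' = 48.5 × (333 + 26)/(333 − 6.667) = 48.5 × 359/326.33 ≈ 53.4 kHz.

53.4 kHz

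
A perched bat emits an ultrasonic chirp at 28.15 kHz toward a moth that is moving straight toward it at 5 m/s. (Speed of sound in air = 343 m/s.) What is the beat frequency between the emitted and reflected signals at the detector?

833 Hz

The moth first receives the wave as a moving observer: f₁ = f₀ · (v + u)/v = 28.15 × (343 + 5)/343 ≈ 28.560 kHz.
On reflection it acts as a source moving toward the stationary detector: f₂ = f₁ · v/(v − u) = 28.560 × 343/338 ≈ 28.983 kHz.
Equivalently f₂ = f₀ · (v + u)/(v − u).
Beat frequency (with f₀ = 28150 Hz): |f₂ − f₀| = 2u·f₀/(v − u) = 2 × 5 × 28150/338 ≈ 833 Hz.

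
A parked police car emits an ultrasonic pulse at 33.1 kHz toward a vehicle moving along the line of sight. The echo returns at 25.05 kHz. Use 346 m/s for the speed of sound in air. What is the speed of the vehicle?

Double Doppler shift off a moving reflector: f₂ = f₀ · (v + u)/(v − u) (u > 0 toward emitter).
Rearranging, u = v · (f₂ − f₀)/(f₂ + f₀) = 346 × -8.05/58.15 ≈ -48 m/s.
So the vehicle is moving at 48 m/s away from the emitter.

48 m/s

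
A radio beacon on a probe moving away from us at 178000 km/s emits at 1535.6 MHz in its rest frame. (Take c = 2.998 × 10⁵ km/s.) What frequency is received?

β = v/c = 178000/299800 = 0.5937.
Relativistic Doppler for frequency: f' = f₀ · √((1 − β)/(1 + β)).
f' = 1535.6 × √(0.4063/1.5937) = 1535.6 × 0.50489 ≈ 775.3 MHz.

775.3 MHz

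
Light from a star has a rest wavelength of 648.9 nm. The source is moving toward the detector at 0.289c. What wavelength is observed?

Relativistic Doppler for wavelength: λ' = λ₀ · √((1 − β)/(1 + β)).
λ' = 648.9 × √(0.7110/1.2890) = 648.9 × 0.74269 ≈ 481.9 nm.

481.9 nm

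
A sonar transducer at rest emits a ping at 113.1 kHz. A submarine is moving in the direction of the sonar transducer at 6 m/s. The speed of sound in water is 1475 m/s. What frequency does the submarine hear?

113.6 kHz

Moving observer, stationary source: f' = f · (v + v_o)/v.
f' = 113.1 × (1475 + 6)/1475 = 113.1 × 1481/1475 ≈ 113.6 kHz.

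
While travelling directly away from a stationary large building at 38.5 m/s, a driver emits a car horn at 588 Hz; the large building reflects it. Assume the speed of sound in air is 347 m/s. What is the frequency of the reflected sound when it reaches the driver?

471 Hz

The large building receives the sound from a moving source: f₁ = f₀ · v/(v + v_e) = 588 × 347/385.5 ≈ 529 Hz.
On the return leg the driver is a moving observer: f₂ = f₁ · (v − v_e)/v = 529 × 308.5/347 ≈ 471 Hz.
Equivalently f₂ = f₀ · (v − v_e)/(v + v_e).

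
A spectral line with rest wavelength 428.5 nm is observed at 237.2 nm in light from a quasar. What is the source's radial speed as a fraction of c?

λ'/λ₀ = 0.5536 < 1 (blueshift), so the source is approaching.
λ'/λ₀ = √((1 − β)/(1 + β)) for an approaching source ⇒ β = (1 − r²)/(1 + r²) with r = λ'/λ₀.
β = (1 − 0.3064)/(1 + 0.3064) ≈ 0.531.

0.531c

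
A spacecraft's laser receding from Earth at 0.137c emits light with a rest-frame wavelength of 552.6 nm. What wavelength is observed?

Relativistic Doppler for wavelength: λ' = λ₀ · √((1 + β)/(1 − β)).
λ' = 552.6 × √(1.1370/0.8630) = 552.6 × 1.14782 ≈ 634.3 nm.

634.3 nm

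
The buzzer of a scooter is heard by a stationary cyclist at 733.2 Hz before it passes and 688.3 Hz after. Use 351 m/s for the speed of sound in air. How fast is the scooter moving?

f₁/f₂ = (v + v_s)/(v − v_s), so v_s = v · (f₁ − f₂)/(f₁ + f₂).
v_s = 351 × (733.2 − 688.3)/(733.2 + 688.3) = 351 × 44.9/1421.5 ≈ 11.1 m/s.

11.1 m/s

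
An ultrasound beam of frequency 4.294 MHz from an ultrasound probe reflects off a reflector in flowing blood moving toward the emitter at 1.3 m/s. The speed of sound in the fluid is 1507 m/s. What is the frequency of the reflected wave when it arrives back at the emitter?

4.301 MHz

At the reflector in flowing blood (a moving observer), f₁ = f₀ · (v + u)/v = 4.294 × 1508.3/1507 ≈ 4.298 MHz.
On reflection it acts as a source moving toward the stationary detector: f₂ = f₁ · v/(v − u) = 4.298 × 1507/1505.7 ≈ 4.301 MHz.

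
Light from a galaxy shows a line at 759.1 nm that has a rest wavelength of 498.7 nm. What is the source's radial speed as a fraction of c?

0.397

λ'/λ₀ = 1.5222 > 1 (redshift), so the source is receding.
λ'/λ₀ = √((1 + β)/(1 − β)) for a receding source ⇒ β = (r² − 1)/(r² + 1) with r = λ'/λ₀.
β = (2.3170 − 1)/(2.3170 + 1) ≈ 0.397.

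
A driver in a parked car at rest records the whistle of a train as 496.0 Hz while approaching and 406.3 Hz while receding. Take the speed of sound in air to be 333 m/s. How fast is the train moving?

f₁/f₂ = (v + v_s)/(v − v_s), so v_s = v · (f₁ − f₂)/(f₁ + f₂).
v_s = 333 × (496.0 − 406.3)/(496.0 + 406.3) = 333 × 89.7/902.3 ≈ 33 m/s.

33 m/s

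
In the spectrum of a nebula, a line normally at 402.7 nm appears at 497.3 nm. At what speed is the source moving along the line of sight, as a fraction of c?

λ'/λ₀ = 1.2349 > 1 (redshift), so the source is receding.
λ'/λ₀ = √((1 + β)/(1 − β)) for a receding source ⇒ β = (r² − 1)/(r² + 1) with r = λ'/λ₀.
β = (1.5250 − 1)/(1.5250 + 1) ≈ 0.208.

0.208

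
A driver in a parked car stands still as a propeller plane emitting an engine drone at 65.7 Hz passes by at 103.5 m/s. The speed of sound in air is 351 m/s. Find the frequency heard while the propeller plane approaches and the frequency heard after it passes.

Approaching: f₁ = f · v/(v − v_s) = 65.7 × 351/247.5 ≈ 93 Hz.
Receding: f₂ = f · v/(v + v_s) = 65.7 × 351/454.5 ≈ 51 Hz.

93 Hz approaching; 51 Hz receding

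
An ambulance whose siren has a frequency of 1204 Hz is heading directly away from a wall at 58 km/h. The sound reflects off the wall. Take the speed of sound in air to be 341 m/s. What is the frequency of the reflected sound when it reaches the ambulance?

1095 Hz

58 km/h = 16.11 m/s.
The wall receives the sound from a moving source: f₁ = f₀ · v/(v + v_e) = 1204 × 341/357.11 ≈ 1150 Hz.
On the return leg the ambulance is a moving observer: f₂ = f₁ · (v − v_e)/v = 1150 × 324.89/341 ≈ 1095 Hz.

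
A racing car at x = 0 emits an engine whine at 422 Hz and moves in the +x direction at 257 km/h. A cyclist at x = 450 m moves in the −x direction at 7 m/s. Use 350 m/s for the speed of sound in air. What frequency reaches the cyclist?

257 km/h = 71.39 m/s.
The observer lies on the +x side, so the source is heading toward the observer and the observer is heading toward the source.
Both move, so f' = f · (v + v_o)/(v − v_s).
f' = 422 × (350 + 7)/(350 − 71.39) = 422 × 357/278.61 ≈ 541 Hz.

541 Hz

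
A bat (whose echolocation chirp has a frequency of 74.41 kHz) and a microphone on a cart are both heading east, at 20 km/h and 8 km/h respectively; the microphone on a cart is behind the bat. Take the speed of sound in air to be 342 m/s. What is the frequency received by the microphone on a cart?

20 km/h = 5.556 m/s; 8 km/h = 2.222 m/s.
The microphone on a cart is behind, so the bat is moving away from it while the microphone on a cart is moving toward the bat.
Both move, so f' = f · (v + v_o)/(v + v_s).
f' = 74.41 × (342 + 2.222)/(342 + 5.556) = 74.41 × 344.22/347.56 ≈ 73.7 kHz.

73.7 kHz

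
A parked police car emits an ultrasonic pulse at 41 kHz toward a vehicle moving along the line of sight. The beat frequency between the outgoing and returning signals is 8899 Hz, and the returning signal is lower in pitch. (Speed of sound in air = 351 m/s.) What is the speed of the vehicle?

43 m/s

Double Doppler shift off a moving reflector: f₂ = f₀ · (v + u)/(v − u) (u > 0 toward emitter).
Returning signal is lower, so f₂ = f₀ − Δf = 41000 − 8899 = 32101 Hz.
Rearranging, u = v · (f₂ − f₀)/(f₂ + f₀) = 351 × -8899/73101 ≈ -43 m/s.
So the vehicle is moving at 43 m/s away from the emitter.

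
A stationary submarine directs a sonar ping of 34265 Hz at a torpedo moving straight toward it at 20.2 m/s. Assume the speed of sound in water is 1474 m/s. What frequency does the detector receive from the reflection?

At the torpedo (a moving observer), f₁ = f₀ · (v + u)/v = 34265 × 1494.2/1474 ≈ 34735 Hz.
On reflection it acts as a source moving toward the stationary detector: f₂ = f₁ · v/(v − u) = 34735 × 1474/1453.8 ≈ 35217 Hz.
Equivalently f₂ = f₀ · (v + u)/(v − u).

35217 Hz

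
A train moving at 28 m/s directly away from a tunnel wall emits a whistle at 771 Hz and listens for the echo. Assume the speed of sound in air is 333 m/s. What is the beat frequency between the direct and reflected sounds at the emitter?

The tunnel wall receives the sound from a moving source: f₁ = f₀ · v/(v + v_e) = 771 × 333/361 ≈ 711.2 Hz.
On the return leg the train is a moving observer: f₂ = f₁ · (v − v_e)/v = 711.2 × 305/333 ≈ 651.4 Hz.
Equivalently f₂ = f₀ · (v − v_e)/(v + v_e).
Beat against the emitted tone: |f₂ − f₀| = 2v_e·f₀/(v + v_e) = 2 × 28 × 771/361 ≈ 120 Hz.

120 Hz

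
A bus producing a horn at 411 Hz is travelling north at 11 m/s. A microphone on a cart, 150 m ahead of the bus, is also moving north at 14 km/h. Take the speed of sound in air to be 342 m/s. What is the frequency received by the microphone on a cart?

420 Hz

14 km/h = 3.889 m/s.
The microphone on a cart is ahead, so the bus is moving toward it while the microphone on a cart is moving away from the bus.
With source approaching and observer receding, f' = f · (v − v_o)/(v − v_s).
f' = 411 × (342 − 3.889)/(342 − 11) = 411 × 338.11/331 ≈ 420 Hz.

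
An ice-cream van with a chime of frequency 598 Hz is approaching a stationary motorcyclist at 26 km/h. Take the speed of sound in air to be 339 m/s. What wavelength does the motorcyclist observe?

55.5 cm

26 km/h = 7.222 m/s.
Moving source, stationary observer: f' = f · v/(v − v_s) since the source is approaching.
f' = 598 × 339/(339 − 7.222) ≈ 611 Hz.
λ' = v/f' = 339/611.017 ≈ 55.5 cm.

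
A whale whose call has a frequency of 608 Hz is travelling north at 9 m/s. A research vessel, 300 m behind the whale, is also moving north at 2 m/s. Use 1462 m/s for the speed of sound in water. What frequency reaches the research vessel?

605 Hz

The research vessel is behind, so the whale is moving away from it while the research vessel is moving toward the whale.
With source receding and observer approaching, f' = f · (v + v_o)/(v + v_s).
f' = 608 × (1462 + 2)/(1462 + 9) = 608 × 1464/1471 ≈ 605 Hz.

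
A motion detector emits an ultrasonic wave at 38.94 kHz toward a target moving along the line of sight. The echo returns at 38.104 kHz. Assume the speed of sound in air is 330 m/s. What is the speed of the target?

3.6 m/s

Double Doppler shift off a moving reflector: f₂ = f₀ · (v + u)/(v − u) (u > 0 toward emitter).
Rearranging, u = v · (f₂ − f₀)/(f₂ + f₀) = 330 × -0.836/77.044 ≈ -3.6 m/s.
So the target is moving at 3.6 m/s away from the emitter.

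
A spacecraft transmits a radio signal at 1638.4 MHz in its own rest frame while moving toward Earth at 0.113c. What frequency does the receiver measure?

Relativistic Doppler for frequency: f' = f₀ · √((1 + β)/(1 − β)).
f' = 1638.4 × √(1.1130/0.8870) = 1638.4 × 1.12017 ≈ 1835.3 MHz.

1835.3 MHz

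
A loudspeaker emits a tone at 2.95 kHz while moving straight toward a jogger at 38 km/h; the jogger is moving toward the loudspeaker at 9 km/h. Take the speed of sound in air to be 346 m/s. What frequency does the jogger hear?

3.06 kHz

38 km/h = 10.56 m/s; 9 km/h = 2.5 m/s.
Both move, so f' = f · (v + v_o)/(v − v_s).
f' = 2.95 × (346 + 2.5)/(346 − 10.56) = 2.95 × 348.5/335.44 ≈ 3.06 kHz.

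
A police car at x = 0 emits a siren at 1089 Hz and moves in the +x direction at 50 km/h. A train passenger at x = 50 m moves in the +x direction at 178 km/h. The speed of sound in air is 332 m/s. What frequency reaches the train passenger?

967 Hz

50 km/h = 13.89 m/s; 178 km/h = 49.44 m/s.
The observer lies on the +x side, so the source is heading toward the observer and the observer is heading away from the source.
General Doppler shift: f' = f · (v − v_o)/(v − v_s).
f' = 1089 × (332 − 49.44)/(332 − 13.89) = 1089 × 282.56/318.11 ≈ 967 Hz.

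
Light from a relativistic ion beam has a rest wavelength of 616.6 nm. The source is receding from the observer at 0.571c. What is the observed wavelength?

1179.9 nm

Relativistic Doppler for wavelength: λ' = λ₀ · √((1 + β)/(1 − β)).
λ' = 616.6 × √(1.5710/0.4290) = 616.6 × 1.91364 ≈ 1179.9 nm.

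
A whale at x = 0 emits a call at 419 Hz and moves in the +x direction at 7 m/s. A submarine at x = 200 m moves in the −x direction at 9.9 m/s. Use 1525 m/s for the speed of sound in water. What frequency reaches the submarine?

The observer lies on the +x side, so the source is heading toward the observer and the observer is heading toward the source.
General Doppler shift: f' = f · (v + v_o)/(v − v_s).
f' = 419 × (1525 + 9.9)/(1525 − 7) = 419 × 1534.9/1518 ≈ 424 Hz.

424 Hz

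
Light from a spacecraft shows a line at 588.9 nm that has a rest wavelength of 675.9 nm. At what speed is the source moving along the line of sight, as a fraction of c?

λ'/λ₀ = 0.8713 < 1 (blueshift), so the source is approaching.
λ'/λ₀ = √((1 − β)/(1 + β)) for an approaching source ⇒ β = (1 − r²)/(1 + r²) with r = λ'/λ₀.
β = (1 − 0.7591)/(1 + 0.7591) ≈ 0.137.

0.137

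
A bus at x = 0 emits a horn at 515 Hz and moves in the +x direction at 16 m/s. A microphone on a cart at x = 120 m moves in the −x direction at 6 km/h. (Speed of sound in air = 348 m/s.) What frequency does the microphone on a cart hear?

6 km/h = 1.667 m/s.
The observer lies on the +x side, so the source is heading toward the observer and the observer is heading toward the source.
Both move, so f' = f · (v + v_o)/(v − v_s).
f' = 515 × (348 + 1.667)/(348 − 16) = 515 × 349.67/332 ≈ 542 Hz.

542 Hz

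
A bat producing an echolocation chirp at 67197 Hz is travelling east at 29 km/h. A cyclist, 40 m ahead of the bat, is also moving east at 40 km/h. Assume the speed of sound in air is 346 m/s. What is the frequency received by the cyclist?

66589 Hz

29 km/h = 8.056 m/s; 40 km/h = 11.11 m/s.
The cyclist is ahead, so the bat is moving toward it while the cyclist is moving away from the bat.
General Doppler shift: f' = f · (v − v_o)/(v − v_s).
f' = 67197 × (346 − 11.11)/(346 − 8.056) = 67197 × 334.89/337.94 ≈ 66589 Hz.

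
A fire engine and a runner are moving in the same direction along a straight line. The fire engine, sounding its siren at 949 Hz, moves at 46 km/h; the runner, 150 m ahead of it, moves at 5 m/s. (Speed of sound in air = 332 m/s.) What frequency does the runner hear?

46 km/h = 12.78 m/s.
The runner is ahead, so the fire engine is moving toward it while the runner is moving away from the fire engine.
With source approaching and observer receding, f' = f · (v − v_o)/(v − v_s).
f' = 949 × (332 − 5)/(332 − 12.78) = 949 × 327/319.22 ≈ 972 Hz.

972 Hz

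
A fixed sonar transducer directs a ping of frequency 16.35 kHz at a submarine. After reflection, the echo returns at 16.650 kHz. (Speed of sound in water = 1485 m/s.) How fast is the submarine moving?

13.5 m/s

Double Doppler shift off a moving reflector: f₂ = f₀ · (v + u)/(v − u) (u > 0 toward emitter).
Rearranging, u = v · (f₂ − f₀)/(f₂ + f₀) = 1485 × 0.300/33.000 ≈ 13.5 m/s.
So the submarine is moving at 13.5 m/s toward the emitter.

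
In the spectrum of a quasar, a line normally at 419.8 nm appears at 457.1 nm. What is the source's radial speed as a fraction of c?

λ'/λ₀ = 1.0889 > 1 (redshift), so the source is receding.
λ'/λ₀ = √((1 + β)/(1 − β)) for a receding source ⇒ β = (r² − 1)/(r² + 1) with r = λ'/λ₀.
β = (1.1856 − 1)/(1.1856 + 1) ≈ 0.085.

0.085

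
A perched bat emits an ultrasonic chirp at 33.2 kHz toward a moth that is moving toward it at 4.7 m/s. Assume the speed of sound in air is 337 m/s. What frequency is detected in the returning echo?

34.1 kHz

At the moth (a moving observer), f₁ = f₀ · (v + u)/v = 33.2 × 341.7/337 ≈ 33.7 kHz.
The reflection then acts as a moving source: f₂ = f₁ · v/(v − u) ≈ 34.1 kHz.
Equivalently f₂ = f₀ · (v + u)/(v − u).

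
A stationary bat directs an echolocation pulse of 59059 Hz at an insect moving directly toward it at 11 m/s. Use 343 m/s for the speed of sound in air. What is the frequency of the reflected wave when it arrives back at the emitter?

At the insect (a moving observer), f₁ = f₀ · (v + u)/v = 59059 × 354/343 ≈ 60953 Hz.
The reflection then acts as a moving source: f₂ = f₁ · v/(v − u) ≈ 62973 Hz.
Equivalently f₂ = f₀ · (v + u)/(v − u).

62973 Hz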